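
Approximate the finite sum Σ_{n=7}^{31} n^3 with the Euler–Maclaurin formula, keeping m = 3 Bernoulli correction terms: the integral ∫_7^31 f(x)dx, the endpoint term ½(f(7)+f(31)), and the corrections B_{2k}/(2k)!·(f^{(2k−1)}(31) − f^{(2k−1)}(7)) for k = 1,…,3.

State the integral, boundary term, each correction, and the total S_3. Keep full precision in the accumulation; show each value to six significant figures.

∫_7^31 x^3 dx evaluates to 230280.
½[f(7) + f(31)] = ½[343.000 + 29791.0] = 15067.0.
Running total after boundary: 245347.
k=1: B_{2}/(2)! × [f^{(1)}(31) − f^{(1)}(7)] = 1/12 × (2883.00 − 147.000) = 228.000.
After k=1: 245575.
k=2: B_{4}/(4)! × [f^{(3)}(31) − f^{(3)}(7)] = −1/720 × (6.00000 − 6.00000) = 0.00000.
After k=2: 245575.
k=3: B_{6}/(6)! × [f^{(5)}(31) − f^{(5)}(7)] = 1/30240 × (0.00000 − 0.00000) = 0.00000.

S_3 ≈ 245575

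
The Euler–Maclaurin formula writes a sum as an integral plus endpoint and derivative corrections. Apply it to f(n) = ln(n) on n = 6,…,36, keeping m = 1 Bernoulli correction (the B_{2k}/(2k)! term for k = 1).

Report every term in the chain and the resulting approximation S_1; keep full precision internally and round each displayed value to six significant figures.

Integral: ∫_6^36 ln(x) dx = 88.2561.
Boundary: ½(f(6) + f(36)) = ½(1.79176 + 3.58352) = 2.68764.
Integral + boundary = 90.9438.
k=1: B_{2}/(2)! × [f^{(1)}(36) − f^{(1)}(6)] = 1/12 × (0.0277778 − 0.166667) = -0.0115741.

S_1 ≈ 90.9322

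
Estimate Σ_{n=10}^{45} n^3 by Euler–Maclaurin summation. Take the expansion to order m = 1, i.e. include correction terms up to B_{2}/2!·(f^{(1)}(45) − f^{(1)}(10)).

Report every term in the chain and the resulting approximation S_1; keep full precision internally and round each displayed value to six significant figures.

Integral: ∫_10^45 x^3 dx = 1.02266e+06.
Endpoint term: (f(10) + f(45))/2 = (1000.00 + 91125.0)/2 = 46062.5.
Running total after boundary: 1.06872e+06.
Order-1 term: 1/12 · (6075.00 − 300.000) = 481.250.

S_1 ≈ 1.06920e+06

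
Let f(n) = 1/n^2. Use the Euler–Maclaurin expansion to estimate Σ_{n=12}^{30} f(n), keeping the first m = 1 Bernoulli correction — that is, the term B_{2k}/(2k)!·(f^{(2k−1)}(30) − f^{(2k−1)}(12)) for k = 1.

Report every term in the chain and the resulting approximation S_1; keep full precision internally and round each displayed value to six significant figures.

S_1 ≈ 0.0541181

Integral: ∫_12^30 1/x^2 dx = 0.0500000.
½[f(12) + f(30)] = ½[0.00694444 + 0.00111111] = 0.00402778.
Integral + boundary = 0.0540278.
Correction k=1: B_{2}/2! · (f^{(1)}(30) − f^{(1)}(12)) = 1/12 · (-7.40741e-05 − (-0.00115741)) = 9.02778e-05.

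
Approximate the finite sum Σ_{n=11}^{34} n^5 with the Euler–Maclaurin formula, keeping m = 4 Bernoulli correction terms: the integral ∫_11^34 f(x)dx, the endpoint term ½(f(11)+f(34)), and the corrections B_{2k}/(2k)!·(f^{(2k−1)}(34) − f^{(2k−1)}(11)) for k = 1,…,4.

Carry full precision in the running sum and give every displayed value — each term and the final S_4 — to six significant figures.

The integral term ∫_11^34 x^5 dx = 2.57172e+08.
Endpoint term: (f(11) + f(34))/2 = (161051 + 4.54354e+07)/2 = 2.27982e+07.
Running total after boundary: 2.79970e+08.
k=1: B_{2}/(2)! × [f^{(1)}(34) − f^{(1)}(11)] = 1/12 × (6.68168e+06 − 73205.0) = 550706.
Partial sum through k=1: 2.80521e+08.
k=2: B_{4}/(4)! × [f^{(3)}(34) − f^{(3)}(11)] = −1/720 × (69360.0 − 7260.00) = -86.2500.
Partial sum through k=2: 2.80521e+08.
k=3: B_{6}/(6)! × [f^{(5)}(34) − f^{(5)}(11)] = 1/30240 × (120.000 − 120.000) = 0.00000.
Partial sum through k=3: 2.80521e+08.
k=4: B_{8}/(8)! × [f^{(7)}(34) − f^{(7)}(11)] = −1/1209600 × (0.00000 − 0.00000) = 0.00000.

S_4 ≈ 2.80521e+08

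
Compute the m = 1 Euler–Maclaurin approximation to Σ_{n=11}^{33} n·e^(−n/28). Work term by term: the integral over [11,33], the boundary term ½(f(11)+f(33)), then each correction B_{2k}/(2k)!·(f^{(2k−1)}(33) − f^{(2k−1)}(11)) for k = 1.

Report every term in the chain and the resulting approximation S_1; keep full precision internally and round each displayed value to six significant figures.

S_1 ≈ 220.406

Integral: ∫_11^33 x·e^(−x/28) dx = 211.654.
½[f(11) + f(33)] = ½[7.42638 + 10.1547] = 8.79054.
So far: 220.445.
Correction k=1: B_{2}/2! · (f^{(1)}(33) − f^{(1)}(11)) = 1/12 · (-0.0549496 − 0.409897) = -0.0387373.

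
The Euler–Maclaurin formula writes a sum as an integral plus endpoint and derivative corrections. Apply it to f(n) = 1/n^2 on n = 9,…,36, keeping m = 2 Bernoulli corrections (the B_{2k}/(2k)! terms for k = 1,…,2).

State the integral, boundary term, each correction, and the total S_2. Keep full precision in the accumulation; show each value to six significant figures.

S_2 ≈ 0.0901165

Integral: ∫_9^36 1/x^2 dx = 0.0833333.
Endpoint term: (f(9) + f(36))/2 = (0.0123457 + 0.000771605)/2 = 0.00655864.
Running total after boundary: 0.0898920.
Correction k=1: B_{2}/2! · (f^{(1)}(36) − f^{(1)}(9)) = 1/12 · (-4.28669e-05 − (-0.00274348)) = 0.000225051.
Running total after k=1: 0.0901170.
Correction k=2: B_{4}/4! · (f^{(3)}(36) − f^{(3)}(9)) = −1/720 · (-3.96916e-07 − (-0.000406442)) = -5.63952e-07.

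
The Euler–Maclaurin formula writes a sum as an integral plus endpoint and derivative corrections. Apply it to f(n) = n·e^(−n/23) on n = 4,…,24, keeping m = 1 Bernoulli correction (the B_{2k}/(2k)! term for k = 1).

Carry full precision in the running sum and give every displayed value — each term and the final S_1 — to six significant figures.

S_1 ≈ 146.960

The integral term ∫_4^24 x·e^(−x/23) dx = 141.112.
Endpoint term: (f(4) + f(24))/2 = (3.36148 + 8.45346)/2 = 5.90747.
Integral + boundary = 147.019.
k=1: B_{2}/(2)! × [f^{(1)}(24) − f^{(1)}(4)] = 1/12 × (-0.0153142 − 0.694219) = -0.0591277.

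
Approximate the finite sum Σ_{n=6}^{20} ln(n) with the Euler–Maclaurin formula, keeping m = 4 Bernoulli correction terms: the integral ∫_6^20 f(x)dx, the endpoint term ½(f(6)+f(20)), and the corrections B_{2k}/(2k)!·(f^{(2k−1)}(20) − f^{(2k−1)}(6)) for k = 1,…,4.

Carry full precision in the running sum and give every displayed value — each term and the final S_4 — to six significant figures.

S_4 ≈ 37.5481

Integral: ∫_6^20 ln(x) dx = 35.1641.
Boundary: ½(f(6) + f(20)) = ½(1.79176 + 2.99573) = 2.39375.
Running total after boundary: 37.5578.
Correction k=1: B_{2}/2! · (f^{(1)}(20) − f^{(1)}(6)) = 1/12 · (0.0500000 − 0.166667) = -0.00972222.
After k=1: 37.5481.
Correction k=2: B_{4}/4! · (f^{(3)}(20) − f^{(3)}(6)) = −1/720 · (0.000250000 − 0.00925926) = 1.25129e-05.
After k=2: 37.5481.
Correction k=3: B_{6}/6! · (f^{(5)}(20) − f^{(5)}(6)) = 1/30240 · (7.50000e-06 − 0.00308642) = -1.01816e-07.
After k=3: 37.5481.
Correction k=4: B_{8}/8! · (f^{(7)}(20) − f^{(7)}(6)) = −1/1209600 · (5.62500e-07 − 0.00257202) = 2.12587e-09.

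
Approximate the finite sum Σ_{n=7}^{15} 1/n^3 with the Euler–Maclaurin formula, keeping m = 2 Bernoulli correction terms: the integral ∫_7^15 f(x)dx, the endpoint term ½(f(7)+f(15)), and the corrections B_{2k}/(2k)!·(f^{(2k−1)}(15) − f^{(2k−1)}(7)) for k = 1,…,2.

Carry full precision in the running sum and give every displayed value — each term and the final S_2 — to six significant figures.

S_2 ≈ 0.00968622

Integral: ∫_7^15 1/x^3 dx = 0.00798186.
½[f(7) + f(15)] = ½[0.00291545 + 0.000296296] = 0.00160587.
Integral + boundary = 0.00958773.
Order-1 term: 1/12 · (-5.92593e-05 − (-0.00124948)) = 9.91850e-05.
After k=1: 0.00968692.
Order-2 term: −1/720 · (-5.26749e-06 − (-0.000509992)) = -7.01006e-07.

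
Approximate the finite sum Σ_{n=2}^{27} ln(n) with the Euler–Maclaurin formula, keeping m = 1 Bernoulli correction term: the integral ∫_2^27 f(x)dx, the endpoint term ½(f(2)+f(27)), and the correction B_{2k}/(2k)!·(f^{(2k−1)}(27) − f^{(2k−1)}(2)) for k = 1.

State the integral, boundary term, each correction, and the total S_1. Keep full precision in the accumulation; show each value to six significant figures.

The integral term ∫_2^27 ln(x) dx = 62.6013.
Boundary: ½(f(2) + f(27)) = ½(0.693147 + 3.29584) = 1.99449.
Running total after boundary: 64.5958.
Order-1 term: 1/12 · (0.0370370 − 0.500000) = -0.0385802.

S_1 ≈ 64.5572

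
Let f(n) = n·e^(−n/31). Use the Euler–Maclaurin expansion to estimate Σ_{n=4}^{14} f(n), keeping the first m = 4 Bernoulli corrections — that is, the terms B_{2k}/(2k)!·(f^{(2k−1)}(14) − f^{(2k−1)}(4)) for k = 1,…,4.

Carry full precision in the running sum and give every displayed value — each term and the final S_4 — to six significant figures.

The integral term ∫_4^14 x·e^(−x/31) dx = 65.5982.
Endpoint term: (f(4) + f(14))/2 = (3.51578 + 8.91241)/2 = 6.21410.
So far: 71.8123.
Order-1 term: 1/12 · (0.349104 − 0.765533) = -0.0347025.
After k=1: 71.7776.
Order-2 term: −1/720 · (0.00168814 − 0.00262583) = 1.30235e-06.
After k=2: 71.7776.
Order-3 term: 1/30240 · (3.13529e-06 − 4.63586e-06) = -4.96221e-11.
After k=3: 71.7776.
Order-4 term: −1/1209600 · (4.69711e-09 − 6.80471e-09) = 1.74239e-15.

S_4 ≈ 71.7776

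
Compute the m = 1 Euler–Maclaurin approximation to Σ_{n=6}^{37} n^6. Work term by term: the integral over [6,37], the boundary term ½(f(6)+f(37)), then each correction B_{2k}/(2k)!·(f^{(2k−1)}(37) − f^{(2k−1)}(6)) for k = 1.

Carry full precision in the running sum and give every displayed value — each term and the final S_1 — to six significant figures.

S_1 ≈ 1.48792e+10

The integral term ∫_6^37 x^6 dx = 1.35617e+10.
Boundary: ½(f(6) + f(37)) = ½(46656.0 + 2.56573e+09) = 1.28289e+09.
Integral + boundary = 1.48445e+10.
k=1: B_{2}/(2)! × [f^{(1)}(37) − f^{(1)}(6)] = 1/12 × (4.16064e+08 − 46656.0) = 3.46681e+07.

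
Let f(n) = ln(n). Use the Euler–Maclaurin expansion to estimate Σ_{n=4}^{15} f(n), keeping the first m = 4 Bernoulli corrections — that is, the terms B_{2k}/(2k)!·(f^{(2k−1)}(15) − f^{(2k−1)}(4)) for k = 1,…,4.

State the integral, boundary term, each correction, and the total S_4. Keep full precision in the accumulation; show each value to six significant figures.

The integral term ∫_4^15 ln(x) dx = 24.0756.
Boundary: ½(f(4) + f(15)) = ½(1.38629 + 2.70805) = 2.04717.
Integral + boundary = 26.1227.
Correction k=1: B_{2}/2! · (f^{(1)}(15) − f^{(1)}(4)) = 1/12 · (0.0666667 − 0.250000) = -0.0152778.
Partial sum through k=1: 26.1075.
Correction k=2: B_{4}/4! · (f^{(3)}(15) − f^{(3)}(4)) = −1/720 · (0.000592593 − 0.0312500) = 4.25797e-05.
Partial sum through k=2: 26.1075.
Correction k=3: B_{6}/6! · (f^{(5)}(15) − f^{(5)}(4)) = 1/30240 · (3.16049e-05 − 0.0234375) = -7.74004e-07.
Partial sum through k=3: 26.1075.
Correction k=4: B_{8}/8! · (f^{(7)}(15) − f^{(7)}(4)) = −1/1209600 · (4.21399e-06 − 0.0439453) = 3.63270e-08.

S_4 ≈ 26.1075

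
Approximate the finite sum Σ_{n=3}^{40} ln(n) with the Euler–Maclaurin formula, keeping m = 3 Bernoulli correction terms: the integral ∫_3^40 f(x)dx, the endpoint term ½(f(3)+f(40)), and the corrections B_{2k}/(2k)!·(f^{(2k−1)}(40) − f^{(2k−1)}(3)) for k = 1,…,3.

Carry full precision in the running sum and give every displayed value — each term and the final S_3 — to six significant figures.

The integral term ∫_3^40 ln(x) dx = 107.259.
Endpoint term: (f(3) + f(40))/2 = (1.09861 + 3.68888)/2 = 2.39375.
So far: 109.653.
k=1: B_{2}/(2)! × [f^{(1)}(40) − f^{(1)}(3)] = 1/12 × (0.0250000 − 0.333333) = -0.0256944.
Partial sum through k=1: 109.627.
k=2: B_{4}/(4)! × [f^{(3)}(40) − f^{(3)}(3)] = −1/720 × (3.12500e-05 − 0.0740741) = 0.000102837.
Partial sum through k=2: 109.627.
k=3: B_{6}/(6)! × [f^{(5)}(40) − f^{(5)}(3)] = 1/30240 × (2.34375e-07 − 0.0987654) = -3.26604e-06.

S_3 ≈ 109.627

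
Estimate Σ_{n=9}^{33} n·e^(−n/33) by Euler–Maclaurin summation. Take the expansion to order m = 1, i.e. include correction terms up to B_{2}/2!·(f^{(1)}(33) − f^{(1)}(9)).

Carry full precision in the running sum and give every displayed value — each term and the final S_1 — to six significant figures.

∫_9^33 x·e^(−x/33) dx evaluates to 253.921.
½[f(9) + f(33)] = ½[6.85170 + 12.1400] = 9.49586.
Integral + boundary = 263.417.
k=1: B_{2}/(2)! × [f^{(1)}(33) − f^{(1)}(9)] = 1/12 × (0.00000 − 0.553673) = -0.0461394.

S_1 ≈ 263.371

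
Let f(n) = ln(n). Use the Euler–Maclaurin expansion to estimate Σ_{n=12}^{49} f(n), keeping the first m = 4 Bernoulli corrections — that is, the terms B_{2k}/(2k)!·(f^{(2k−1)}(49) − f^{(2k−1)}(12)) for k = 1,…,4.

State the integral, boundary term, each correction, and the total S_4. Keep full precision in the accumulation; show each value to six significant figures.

The integral term ∫_12^49 ln(x) dx = 123.880.
Endpoint term: (f(12) + f(49))/2 = (2.48491 + 3.89182)/2 = 3.18836.
Integral + boundary = 127.069.
Correction k=1: B_{2}/2! · (f^{(1)}(49) − f^{(1)}(12)) = 1/12 · (0.0204082 − 0.0833333) = -0.00524376.
Partial sum through k=1: 127.063.
Correction k=2: B_{4}/4! · (f^{(3)}(49) − f^{(3)}(12)) = −1/720 · (1.69997e-05 − 0.00115741) = 1.58390e-06.
Partial sum through k=2: 127.063.
Correction k=3: B_{6}/6! · (f^{(5)}(49) − f^{(5)}(12)) = 1/30240 · (8.49632e-08 − 9.64506e-05) = -3.18669e-09.
Partial sum through k=3: 127.063.
Correction k=4: B_{8}/8! · (f^{(7)}(49) − f^{(7)}(12)) = −1/1209600 · (1.06160e-09 − 2.00939e-05) = 1.66111e-11.

S_4 ≈ 127.063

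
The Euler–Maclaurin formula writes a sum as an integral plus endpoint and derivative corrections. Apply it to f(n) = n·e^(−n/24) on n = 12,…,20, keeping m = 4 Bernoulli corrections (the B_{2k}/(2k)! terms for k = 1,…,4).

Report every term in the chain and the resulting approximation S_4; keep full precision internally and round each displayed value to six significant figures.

S_4 ≈ 73.0727

∫_12^20 x·e^(−x/24) dx evaluates to 65.1068.
Endpoint term: (f(12) + f(20))/2 = (7.27837 + 8.69196)/2 = 7.98517.
Running total after boundary: 73.0919.
Order-1 term: 1/12 · (0.0724330 − 0.303265) = -0.0192360.
Partial sum through k=1: 73.0727.
Order-2 term: −1/720 · (0.00163477 − 0.00263251) = 1.38575e-06.
Partial sum through k=2: 73.0727.
Order-3 term: 1/30240 · (5.45798e-06 − 8.22660e-06) = -9.15549e-11.
Partial sum through k=3: 73.0727.
Order-4 term: −1/1209600 · (1.40240e-08 − 2.06300e-08) = 5.46131e-15.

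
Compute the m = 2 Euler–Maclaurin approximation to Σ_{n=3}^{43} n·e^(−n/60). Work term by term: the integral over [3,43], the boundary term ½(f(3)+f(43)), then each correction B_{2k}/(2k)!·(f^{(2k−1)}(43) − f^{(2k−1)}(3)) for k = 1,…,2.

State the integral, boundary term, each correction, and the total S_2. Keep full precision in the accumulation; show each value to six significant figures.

S_2 ≈ 589.338

The integral term ∫_3^43 x·e^(−x/60) dx = 577.474.
Endpoint term: (f(3) + f(43))/2 = (2.85369 + 21.0002)/2 = 11.9270.
Running total after boundary: 589.401.
Order-1 term: 1/12 · (0.138374 − 0.903668) = -0.0637745.
Running total after k=1: 589.338.
Order-2 term: −1/720 · (0.000309758 − 0.000779480) = 6.52391e-07.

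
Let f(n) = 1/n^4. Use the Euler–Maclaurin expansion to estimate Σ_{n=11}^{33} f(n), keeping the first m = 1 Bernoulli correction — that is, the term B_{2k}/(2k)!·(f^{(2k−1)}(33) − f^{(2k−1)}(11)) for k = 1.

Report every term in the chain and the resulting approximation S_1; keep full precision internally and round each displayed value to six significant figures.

S_1 ≈ 0.000277796

Integral: ∫_11^33 1/x^4 dx = 0.000241163.
Endpoint term: (f(11) + f(33))/2 = (6.83013e-05 + 8.43226e-07)/2 = 3.45723e-05.
Integral + boundary = 0.000275735.
k=1: B_{2}/(2)! × [f^{(1)}(33) − f^{(1)}(11)] = 1/12 × (-1.02209e-07 − (-2.48369e-05)) = 2.06122e-06.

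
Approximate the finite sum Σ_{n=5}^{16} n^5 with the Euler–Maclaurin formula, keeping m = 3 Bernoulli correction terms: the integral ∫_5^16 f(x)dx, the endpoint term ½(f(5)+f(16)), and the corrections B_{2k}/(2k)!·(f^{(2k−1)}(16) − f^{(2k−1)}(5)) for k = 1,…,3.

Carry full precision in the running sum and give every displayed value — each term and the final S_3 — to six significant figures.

The integral term ∫_5^16 x^5 dx = 2.79360e+06.
Endpoint term: (f(5) + f(16))/2 = (3125.00 + 1.04858e+06)/2 = 525850.
Running total after boundary: 3.31945e+06.
k=1: B_{2}/(2)! × [f^{(1)}(16) − f^{(1)}(5)] = 1/12 × (327680 − 3125.00) = 27046.2.
Running total after k=1: 3.34650e+06.
k=2: B_{4}/(4)! × [f^{(3)}(16) − f^{(3)}(5)] = −1/720 × (15360.0 − 1500.00) = -19.2500.
Running total after k=2: 3.34648e+06.
k=3: B_{6}/(6)! × [f^{(5)}(16) − f^{(5)}(5)] = 1/30240 × (120.000 − 120.000) = 0.00000.

S_3 ≈ 3.34648e+06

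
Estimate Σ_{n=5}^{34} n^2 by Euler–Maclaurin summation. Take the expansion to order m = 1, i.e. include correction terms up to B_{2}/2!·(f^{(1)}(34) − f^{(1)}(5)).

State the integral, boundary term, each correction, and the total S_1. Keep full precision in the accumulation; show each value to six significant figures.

∫_5^34 x^2 dx evaluates to 13059.7.
½[f(5) + f(34)] = ½[25.0000 + 1156.00] = 590.500.
Integral + boundary = 13650.2.
Correction k=1: B_{2}/2! · (f^{(1)}(34) − f^{(1)}(5)) = 1/12 · (68.0000 − 10.0000) = 4.83333.

S_1 ≈ 13655.0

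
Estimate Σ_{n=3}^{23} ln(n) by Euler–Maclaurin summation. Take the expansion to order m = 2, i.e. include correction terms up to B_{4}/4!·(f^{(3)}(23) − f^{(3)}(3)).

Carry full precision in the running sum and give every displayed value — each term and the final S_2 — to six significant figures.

Integral: ∫_3^23 ln(x) dx = 48.8205.
Endpoint term: (f(3) + f(23))/2 = (1.09861 + 3.13549)/2 = 2.11705.
Running total after boundary: 50.9376.
Correction k=1: B_{2}/2! · (f^{(1)}(23) − f^{(1)}(3)) = 1/12 · (0.0434783 − 0.333333) = -0.0241546.
After k=1: 50.9134.
Correction k=2: B_{4}/4! · (f^{(3)}(23) − f^{(3)}(3)) = −1/720 · (0.000164379 − 0.0740741) = 0.000102652.

S_2 ≈ 50.9135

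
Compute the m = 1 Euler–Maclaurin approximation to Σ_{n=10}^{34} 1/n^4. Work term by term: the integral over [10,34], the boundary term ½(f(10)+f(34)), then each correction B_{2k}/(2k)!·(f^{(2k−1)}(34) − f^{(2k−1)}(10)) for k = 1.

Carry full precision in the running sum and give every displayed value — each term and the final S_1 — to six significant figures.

Integral: ∫_10^34 1/x^4 dx = 0.000324852.
Endpoint term: (f(10) + f(34))/2 = (0.000100000 + 7.48315e-07)/2 = 5.03742e-05.
Running total after boundary: 0.000375227.
Correction k=1: B_{2}/2! · (f^{(1)}(34) − f^{(1)}(10)) = 1/12 · (-8.80370e-08 − (-4.00000e-05)) = 3.32600e-06.

S_1 ≈ 0.000378553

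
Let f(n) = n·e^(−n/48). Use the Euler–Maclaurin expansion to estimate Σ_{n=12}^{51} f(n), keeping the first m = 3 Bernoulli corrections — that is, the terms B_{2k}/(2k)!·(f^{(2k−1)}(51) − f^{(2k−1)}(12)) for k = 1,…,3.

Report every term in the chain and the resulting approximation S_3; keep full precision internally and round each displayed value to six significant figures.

S_3 ≈ 614.134

∫_12^51 x·e^(−x/48) dx evaluates to 600.699.
½[f(12) + f(51)] = ½[9.34561 + 17.6251] = 13.4854.
So far: 614.184.
Correction k=1: B_{2}/2! · (f^{(1)}(51) − f^{(1)}(12)) = 1/12 · (-0.0215994 − 0.584101) = -0.0504750.
Partial sum through k=1: 614.134.
Correction k=2: B_{4}/4! · (f^{(3)}(51) − f^{(3)}(12)) = −1/720 · (0.000290617 − 0.000929558) = 8.87418e-07.
Partial sum through k=2: 614.134.
Correction k=3: B_{6}/6! · (f^{(5)}(51) − f^{(5)}(12)) = 1/30240 · (2.56341e-07 − 6.96875e-07) = -1.45679e-11.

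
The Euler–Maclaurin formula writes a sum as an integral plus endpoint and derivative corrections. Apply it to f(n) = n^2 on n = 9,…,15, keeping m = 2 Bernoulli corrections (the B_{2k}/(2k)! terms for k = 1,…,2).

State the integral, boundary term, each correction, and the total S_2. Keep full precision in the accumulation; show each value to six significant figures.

S_2 ≈ 1036.00

∫_9^15 x^2 dx evaluates to 882.000.
Endpoint term: (f(9) + f(15))/2 = (81.0000 + 225.000)/2 = 153.000.
Running total after boundary: 1035.00.
k=1: B_{2}/(2)! × [f^{(1)}(15) − f^{(1)}(9)] = 1/12 × (30.0000 − 18.0000) = 1.00000.
After k=1: 1036.00.
k=2: B_{4}/(4)! × [f^{(3)}(15) − f^{(3)}(9)] = −1/720 × (0.00000 − 0.00000) = 0.00000.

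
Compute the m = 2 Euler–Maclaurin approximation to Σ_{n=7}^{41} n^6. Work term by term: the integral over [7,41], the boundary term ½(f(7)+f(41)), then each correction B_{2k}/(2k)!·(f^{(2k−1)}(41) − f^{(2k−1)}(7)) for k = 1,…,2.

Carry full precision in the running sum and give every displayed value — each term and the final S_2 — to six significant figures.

∫_7^41 x^6 dx evaluates to 2.78219e+10.
Endpoint term: (f(7) + f(41))/2 = (117649 + 4.75010e+09)/2 = 2.37511e+09.
So far: 3.01970e+10.
Correction k=1: B_{2}/2! · (f^{(1)}(41) − f^{(1)}(7)) = 1/12 · (6.95137e+08 − 100842) = 5.79197e+07.
Partial sum through k=1: 3.02550e+10.
Correction k=2: B_{4}/4! · (f^{(3)}(41) − f^{(3)}(7)) = −1/720 · (8.27052e+06 − 41160.0) = -11429.7.

S_2 ≈ 3.02549e+10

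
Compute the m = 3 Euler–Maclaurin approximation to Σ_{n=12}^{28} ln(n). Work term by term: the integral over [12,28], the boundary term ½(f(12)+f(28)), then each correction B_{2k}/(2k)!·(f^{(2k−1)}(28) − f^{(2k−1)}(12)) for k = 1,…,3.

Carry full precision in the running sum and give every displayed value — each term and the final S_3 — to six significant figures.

S_3 ≈ 50.3874

Integral: ∫_12^28 ln(x) dx = 47.4828.
½[f(12) + f(28)] = ½[2.48491 + 3.33220] = 2.90856.
Running total after boundary: 50.3914.
Correction k=1: B_{2}/2! · (f^{(1)}(28) − f^{(1)}(12)) = 1/12 · (0.0357143 − 0.0833333) = -0.00396825.
After k=1: 50.3874.
Correction k=2: B_{4}/4! · (f^{(3)}(28) − f^{(3)}(12)) = −1/720 · (9.11079e-05 − 0.00115741) = 1.48097e-06.
After k=2: 50.3874.
Correction k=3: B_{6}/6! · (f^{(5)}(28) − f^{(5)}(12)) = 1/30240 · (1.39451e-06 − 9.64506e-05) = -3.14339e-09.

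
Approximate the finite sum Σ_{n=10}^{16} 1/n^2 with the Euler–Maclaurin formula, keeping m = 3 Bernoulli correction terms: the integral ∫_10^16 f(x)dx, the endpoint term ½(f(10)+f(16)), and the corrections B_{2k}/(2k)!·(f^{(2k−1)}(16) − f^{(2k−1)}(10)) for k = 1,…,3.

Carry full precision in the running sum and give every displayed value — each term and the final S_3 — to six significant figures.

S_3 ≈ 0.0445788

∫_10^16 1/x^2 dx evaluates to 0.0375000.
Endpoint term: (f(10) + f(16))/2 = (0.0100000 + 0.00390625)/2 = 0.00695313.
Integral + boundary = 0.0444531.
k=1: B_{2}/(2)! × [f^{(1)}(16) − f^{(1)}(10)] = 1/12 × (-0.000488281 − (-0.00200000)) = 0.000125977.
Running total after k=1: 0.0445791.
k=2: B_{4}/(4)! × [f^{(3)}(16) − f^{(3)}(10)] = −1/720 × (-2.28882e-05 − (-0.000240000)) = -3.01544e-07.
Running total after k=2: 0.0445788.
k=3: B_{6}/(6)! × [f^{(5)}(16) − f^{(5)}(10)] = 1/30240 × (-2.68221e-06 − (-7.20000e-05)) = 2.29225e-09.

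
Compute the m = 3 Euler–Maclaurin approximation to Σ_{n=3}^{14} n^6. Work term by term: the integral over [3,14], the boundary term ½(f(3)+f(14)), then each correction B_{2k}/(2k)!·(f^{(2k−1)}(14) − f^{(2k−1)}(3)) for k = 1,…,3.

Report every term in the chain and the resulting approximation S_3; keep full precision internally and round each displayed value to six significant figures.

S_3 ≈ 1.90922e+07

∫_3^14 x^6 dx evaluates to 1.50588e+07.
Endpoint term: (f(3) + f(14))/2 = (729.000 + 7.52954e+06)/2 = 3.76513e+06.
Integral + boundary = 1.88239e+07.
Order-1 term: 1/12 · (3.22694e+06 − 1458.00) = 268790.
After k=1: 1.90927e+07.
Order-2 term: −1/720 · (329280 − 3240.00) = -452.833.
After k=2: 1.90922e+07.
Order-3 term: 1/30240 · (10080.0 − 2160.00) = 0.261905.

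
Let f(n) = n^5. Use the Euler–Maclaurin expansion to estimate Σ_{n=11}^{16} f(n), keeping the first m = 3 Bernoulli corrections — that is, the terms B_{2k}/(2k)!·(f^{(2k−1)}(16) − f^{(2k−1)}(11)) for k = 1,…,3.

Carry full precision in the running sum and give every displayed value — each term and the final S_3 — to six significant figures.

S_3 ≈ 3.12695e+06

∫_11^16 x^5 dx evaluates to 2.50094e+06.
Boundary: ½(f(11) + f(16)) = ½(161051 + 1.04858e+06) = 604814.
So far: 3.10576e+06.
Order-1 term: 1/12 · (327680 − 73205.0) = 21206.2.
After k=1: 3.12696e+06.
Order-2 term: −1/720 · (15360.0 − 7260.00) = -11.2500.
After k=2: 3.12695e+06.
Order-3 term: 1/30240 · (120.000 − 120.000) = 0.00000.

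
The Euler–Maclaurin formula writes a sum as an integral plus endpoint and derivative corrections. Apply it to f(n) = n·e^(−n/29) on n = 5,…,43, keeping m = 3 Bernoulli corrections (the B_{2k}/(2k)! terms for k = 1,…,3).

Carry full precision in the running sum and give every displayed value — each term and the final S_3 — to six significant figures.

S_3 ≈ 362.768

The integral term ∫_5^43 x·e^(−x/29) dx = 355.850.
Endpoint term: (f(5) + f(43))/2 = (4.20815 + 9.76146)/2 = 6.98480.
So far: 362.835.
k=1: B_{2}/(2)! × [f^{(1)}(43) − f^{(1)}(5)] = 1/12 × (-0.109591 − 0.696522) = -0.0671761.
After k=1: 362.768.
k=2: B_{4}/(4)! × [f^{(3)}(43) − f^{(3)}(5)] = −1/720 × (0.000409548 − 0.00282971) = 3.36133e-06.
After k=2: 362.768.
k=3: B_{6}/(6)! × [f^{(5)}(43) − f^{(5)}(5)] = 1/30240 × (1.12890e-06 − 5.74460e-06) = -1.52635e-10.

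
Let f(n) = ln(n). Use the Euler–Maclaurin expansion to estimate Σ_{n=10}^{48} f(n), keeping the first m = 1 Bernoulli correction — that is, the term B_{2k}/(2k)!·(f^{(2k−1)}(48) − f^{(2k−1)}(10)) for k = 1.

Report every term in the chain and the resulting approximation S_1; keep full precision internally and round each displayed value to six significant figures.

The integral term ∫_10^48 ln(x) dx = 124.792.
Endpoint term: (f(10) + f(48))/2 = (2.30259 + 3.87120)/2 = 3.08689.
Integral + boundary = 127.879.
Order-1 term: 1/12 · (0.0208333 − 0.100000) = -0.00659722.

S_1 ≈ 127.872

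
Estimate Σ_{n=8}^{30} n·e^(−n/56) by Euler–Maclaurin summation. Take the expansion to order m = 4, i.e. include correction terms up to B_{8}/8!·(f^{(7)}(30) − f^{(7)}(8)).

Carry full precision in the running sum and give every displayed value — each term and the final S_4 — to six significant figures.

Integral: ∫_8^30 x·e^(−x/56) dx = 288.321.
Boundary: ½(f(8) + f(30)) = ½(6.93502 + 17.5575) = 12.2463.
So far: 300.567.
k=1: B_{2}/(2)! × [f^{(1)}(30) − f^{(1)}(8)] = 1/12 × (0.271724 − 0.743038) = -0.0392762.
After k=1: 300.528.
k=2: B_{4}/(4)! × [f^{(3)}(30) − f^{(3)}(8)] = −1/720 × (0.000459893 − 0.000789794) = 4.58195e-07.
After k=2: 300.528.
k=3: B_{6}/(6)! × [f^{(5)}(30) − f^{(5)}(8)] = 1/30240 × (2.65670e-07 − 4.28141e-07) = -5.37272e-12.
After k=3: 300.528.
k=4: B_{8}/(8)! × [f^{(7)}(30) − f^{(7)}(8)] = −1/1209600 × (1.22669e-10 − 1.92740e-10) = 5.79295e-17.

S_4 ≈ 300.528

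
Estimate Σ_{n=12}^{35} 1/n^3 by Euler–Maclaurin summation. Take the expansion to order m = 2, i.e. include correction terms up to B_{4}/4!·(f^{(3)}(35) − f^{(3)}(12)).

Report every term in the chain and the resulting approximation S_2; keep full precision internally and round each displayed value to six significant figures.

The integral term ∫_12^35 1/x^3 dx = 0.00306406.
Boundary: ½(f(12) + f(35)) = ½(0.000578704 + 2.33236e-05) = 0.000301014.
Integral + boundary = 0.00336507.
Correction k=1: B_{2}/2! · (f^{(1)}(35) − f^{(1)}(12)) = 1/12 · (-1.99917e-06 − (-0.000144676)) = 1.18897e-05.
Running total after k=1: 0.00337696.
Correction k=2: B_{4}/4! · (f^{(3)}(35) − f^{(3)}(12)) = −1/720 · (-3.26395e-08 − (-2.00939e-05)) = -2.78628e-08.

S_2 ≈ 0.00337693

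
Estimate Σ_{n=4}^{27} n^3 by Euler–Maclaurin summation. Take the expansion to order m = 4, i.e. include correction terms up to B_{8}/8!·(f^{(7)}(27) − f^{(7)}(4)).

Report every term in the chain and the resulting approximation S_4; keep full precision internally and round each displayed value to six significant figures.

Integral: ∫_4^27 x^3 dx = 132796.
Endpoint term: (f(4) + f(27))/2 = (64.0000 + 19683.0)/2 = 9873.50.
Integral + boundary = 142670.
Order-1 term: 1/12 · (2187.00 − 48.0000) = 178.250.
After k=1: 142848.
Order-2 term: −1/720 · (6.00000 − 6.00000) = 0.00000.
After k=2: 142848.
Order-3 term: 1/30240 · (0.00000 − 0.00000) = 0.00000.
After k=3: 142848.
Order-4 term: −1/1209600 · (0.00000 − 0.00000) = 0.00000.

S_4 ≈ 142848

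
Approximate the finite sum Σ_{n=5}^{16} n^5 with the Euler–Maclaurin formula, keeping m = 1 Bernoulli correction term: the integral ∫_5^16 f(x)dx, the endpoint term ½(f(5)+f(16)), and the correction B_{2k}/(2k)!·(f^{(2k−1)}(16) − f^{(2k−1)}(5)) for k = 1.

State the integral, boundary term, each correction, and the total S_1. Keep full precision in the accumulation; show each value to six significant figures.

The integral term ∫_5^16 x^5 dx = 2.79360e+06.
Boundary: ½(f(5) + f(16)) = ½(3125.00 + 1.04858e+06) = 525850.
Integral + boundary = 3.31945e+06.
Order-1 term: 1/12 · (327680 − 3125.00) = 27046.2.

S_1 ≈ 3.34650e+06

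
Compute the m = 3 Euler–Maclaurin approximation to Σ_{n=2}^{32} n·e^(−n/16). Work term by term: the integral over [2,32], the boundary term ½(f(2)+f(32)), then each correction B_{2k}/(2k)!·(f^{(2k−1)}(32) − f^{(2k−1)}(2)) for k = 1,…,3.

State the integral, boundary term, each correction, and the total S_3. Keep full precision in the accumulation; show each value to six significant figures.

S_3 ≈ 153.194

Integral: ∫_2^32 x·e^(−x/16) dx = 150.222.
½[f(2) + f(32)] = ½[1.76499 + 4.33073] = 3.04786.
Integral + boundary = 153.269.
k=1: B_{2}/(2)! × [f^{(1)}(32) − f^{(1)}(2)] = 1/12 × (-0.135335 − 0.772185) = -0.0756267.
After k=1: 153.194.
k=2: B_{4}/(4)! × [f^{(3)}(32) − f^{(3)}(2)] = −1/720 × (0.000528653 − 0.00991085) = 1.30308e-05.
After k=2: 153.194.
k=3: B_{6}/(6)! × [f^{(5)}(32) − f^{(5)}(2)] = 1/30240 × (6.19516e-06 − 6.56459e-05) = -1.96597e-09.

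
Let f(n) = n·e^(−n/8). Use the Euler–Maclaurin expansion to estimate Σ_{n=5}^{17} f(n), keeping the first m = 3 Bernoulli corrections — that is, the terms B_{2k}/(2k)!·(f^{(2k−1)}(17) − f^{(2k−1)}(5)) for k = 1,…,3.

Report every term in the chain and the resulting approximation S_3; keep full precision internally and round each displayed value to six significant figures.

S_3 ≈ 34.1060

∫_5^17 x·e^(−x/8) dx evaluates to 31.7806.
Endpoint term: (f(5) + f(17))/2 = (2.67631 + 2.03036)/2 = 2.35333.
Integral + boundary = 34.1339.
k=1: B_{2}/(2)! × [f^{(1)}(17) − f^{(1)}(5)] = 1/12 × (-0.134362 − 0.200723) = -0.0279238.
After k=1: 34.1060.
k=2: B_{4}/(4)! × [f^{(3)}(17) − f^{(3)}(5)] = −1/720 × (0.00163287 − 0.0198632) = 2.53199e-05.
After k=2: 34.1060.
k=3: B_{6}/(6)! × [f^{(5)}(17) − f^{(5)}(5)] = 1/30240 × (8.38305e-05 − 0.000571721) = -1.61339e-08.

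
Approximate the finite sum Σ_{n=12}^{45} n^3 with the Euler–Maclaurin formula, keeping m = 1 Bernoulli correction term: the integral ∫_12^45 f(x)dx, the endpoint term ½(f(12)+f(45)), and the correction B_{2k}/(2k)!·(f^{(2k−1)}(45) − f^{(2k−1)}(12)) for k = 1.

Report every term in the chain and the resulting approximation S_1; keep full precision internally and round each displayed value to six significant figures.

S_1 ≈ 1.06687e+06

The integral term ∫_12^45 x^3 dx = 1.01997e+06.
Endpoint term: (f(12) + f(45))/2 = (1728.00 + 91125.0)/2 = 46426.5.
So far: 1.06640e+06.
k=1: B_{2}/(2)! × [f^{(1)}(45) − f^{(1)}(12)] = 1/12 × (6075.00 − 432.000) = 470.250.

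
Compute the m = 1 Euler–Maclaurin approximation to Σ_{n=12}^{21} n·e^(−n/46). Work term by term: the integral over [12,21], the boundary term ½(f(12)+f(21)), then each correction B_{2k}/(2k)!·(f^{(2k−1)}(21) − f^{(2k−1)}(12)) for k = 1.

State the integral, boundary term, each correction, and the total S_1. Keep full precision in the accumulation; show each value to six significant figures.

∫_12^21 x·e^(−x/46) dx evaluates to 102.982.
Boundary: ½(f(12) + f(21)) = ½(9.24458 + 13.3031) = 11.2739.
Integral + boundary = 114.256.
k=1: B_{2}/(2)! × [f^{(1)}(21) − f^{(1)}(12)] = 1/12 × (0.344284 − 0.569412) = -0.0187607.

S_1 ≈ 114.237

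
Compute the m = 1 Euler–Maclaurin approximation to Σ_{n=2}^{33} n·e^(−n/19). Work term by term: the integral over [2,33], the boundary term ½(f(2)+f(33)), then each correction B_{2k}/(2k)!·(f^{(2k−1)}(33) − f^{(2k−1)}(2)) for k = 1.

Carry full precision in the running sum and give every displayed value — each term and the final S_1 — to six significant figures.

S_1 ≈ 188.900

The integral term ∫_2^33 x·e^(−x/19) dx = 185.172.
Endpoint term: (f(2) + f(33))/2 = (1.80018 + 5.81049)/2 = 3.80533.
Integral + boundary = 188.978.
Correction k=1: B_{2}/2! · (f^{(1)}(33) − f^{(1)}(2)) = 1/12 · (-0.129740 − 0.805342) = -0.0779235.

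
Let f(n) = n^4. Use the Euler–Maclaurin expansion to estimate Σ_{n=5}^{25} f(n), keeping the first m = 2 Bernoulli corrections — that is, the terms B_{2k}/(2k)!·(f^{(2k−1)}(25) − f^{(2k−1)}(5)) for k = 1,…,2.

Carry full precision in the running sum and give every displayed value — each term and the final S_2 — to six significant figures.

The integral term ∫_5^25 x^4 dx = 1.95250e+06.
Endpoint term: (f(5) + f(25))/2 = (625.000 + 390625)/2 = 195625.
Running total after boundary: 2.14812e+06.
Order-1 term: 1/12 · (62500.0 − 500.000) = 5166.67.
After k=1: 2.15329e+06.
Order-2 term: −1/720 · (600.000 − 120.000) = -0.666667.

S_2 ≈ 2.15329e+06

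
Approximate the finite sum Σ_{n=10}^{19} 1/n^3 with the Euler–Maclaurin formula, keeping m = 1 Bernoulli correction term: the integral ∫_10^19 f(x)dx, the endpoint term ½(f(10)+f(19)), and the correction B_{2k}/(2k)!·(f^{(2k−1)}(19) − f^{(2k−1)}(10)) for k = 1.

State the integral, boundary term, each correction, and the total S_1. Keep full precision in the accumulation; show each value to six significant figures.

∫_10^19 1/x^3 dx evaluates to 0.00361496.
Endpoint term: (f(10) + f(19))/2 = (0.00100000 + 0.000145794)/2 = 0.000572897.
Running total after boundary: 0.00418786.
k=1: B_{2}/(2)! × [f^{(1)}(19) − f^{(1)}(10)] = 1/12 × (-2.30201e-05 − (-0.000300000)) = 2.30817e-05.

S_1 ≈ 0.00421094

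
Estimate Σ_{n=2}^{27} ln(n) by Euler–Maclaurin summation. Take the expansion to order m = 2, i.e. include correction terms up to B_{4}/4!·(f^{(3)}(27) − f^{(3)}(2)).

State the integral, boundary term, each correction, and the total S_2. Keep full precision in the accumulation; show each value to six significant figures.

S_2 ≈ 64.5576

The integral term ∫_2^27 ln(x) dx = 62.6013.
½[f(2) + f(27)] = ½[0.693147 + 3.29584] = 1.99449.
Integral + boundary = 64.5958.
Correction k=1: B_{2}/2! · (f^{(1)}(27) − f^{(1)}(2)) = 1/12 · (0.0370370 − 0.500000) = -0.0385802.
After k=1: 64.5572.
Correction k=2: B_{4}/4! · (f^{(3)}(27) − f^{(3)}(2)) = −1/720 · (0.000101611 − 0.250000) = 0.000347081.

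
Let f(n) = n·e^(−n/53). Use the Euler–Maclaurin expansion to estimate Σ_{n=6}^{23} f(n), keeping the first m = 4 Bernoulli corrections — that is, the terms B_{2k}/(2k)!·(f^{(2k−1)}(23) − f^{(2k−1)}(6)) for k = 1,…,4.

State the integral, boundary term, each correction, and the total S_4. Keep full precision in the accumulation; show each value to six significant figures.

S_4 ≈ 192.508

Integral: ∫_6^23 x·e^(−x/53) dx = 182.413.
Boundary: ½(f(6) + f(23)) = ½(5.35779 + 14.9025) = 10.1302.
Running total after boundary: 192.544.
k=1: B_{2}/(2)! × [f^{(1)}(23) − f^{(1)}(6)] = 1/12 × (0.366757 − 0.791875) = -0.0354265.
Partial sum through k=1: 192.508.
k=2: B_{4}/(4)! × [f^{(3)}(23) − f^{(3)}(6)] = −1/720 × (0.000591894 − 0.000917695) = 4.52502e-07.
Partial sum through k=2: 192.508.
k=3: B_{6}/(6)! × [f^{(5)}(23) − f^{(5)}(6)] = 1/30240 × (3.74946e-07 − 5.53038e-07) = -5.88929e-12.
Partial sum through k=3: 192.508.
k=4: B_{8}/(8)! × [f^{(7)}(23) − f^{(7)}(6)] = −1/1209600 × (1.91947e-10 − 2.77457e-10) = 7.06934e-17.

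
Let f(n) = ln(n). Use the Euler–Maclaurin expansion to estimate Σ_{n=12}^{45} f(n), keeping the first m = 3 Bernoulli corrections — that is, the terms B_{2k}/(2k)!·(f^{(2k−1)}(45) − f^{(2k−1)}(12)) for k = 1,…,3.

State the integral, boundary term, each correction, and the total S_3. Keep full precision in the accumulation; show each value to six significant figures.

∫_12^45 ln(x) dx evaluates to 108.481.
½[f(12) + f(45)] = ½[2.48491 + 3.80666] = 3.14578.
So far: 111.627.
Correction k=1: B_{2}/2! · (f^{(1)}(45) − f^{(1)}(12)) = 1/12 · (0.0222222 − 0.0833333) = -0.00509259.
After k=1: 111.622.
Correction k=2: B_{4}/4! · (f^{(3)}(45) − f^{(3)}(12)) = −1/720 · (2.19479e-05 − 0.00115741) = 1.57703e-06.
After k=2: 111.622.
Correction k=3: B_{6}/6! · (f^{(5)}(45) − f^{(5)}(12)) = 1/30240 · (1.30061e-07 − 9.64506e-05) = -3.18520e-09.

S_3 ≈ 111.622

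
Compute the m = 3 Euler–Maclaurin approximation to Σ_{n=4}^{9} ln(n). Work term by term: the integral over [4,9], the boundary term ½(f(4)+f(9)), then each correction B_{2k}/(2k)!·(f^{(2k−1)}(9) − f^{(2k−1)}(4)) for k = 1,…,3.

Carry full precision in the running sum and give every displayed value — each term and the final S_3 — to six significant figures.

S_3 ≈ 11.0101

∫_4^9 ln(x) dx evaluates to 9.22984.
Boundary: ½(f(4) + f(9)) = ½(1.38629 + 2.19722) = 1.79176.
Running total after boundary: 11.0216.
k=1: B_{2}/(2)! × [f^{(1)}(9) − f^{(1)}(4)] = 1/12 × (0.111111 − 0.250000) = -0.0115741.
Running total after k=1: 11.0100.
k=2: B_{4}/(4)! × [f^{(3)}(9) − f^{(3)}(4)] = −1/720 × (0.00274348 − 0.0312500) = 3.95924e-05.
Running total after k=2: 11.0101.
k=3: B_{6}/(6)! × [f^{(5)}(9) − f^{(5)}(4)] = 1/30240 × (0.000406442 − 0.0234375) = -7.61609e-07.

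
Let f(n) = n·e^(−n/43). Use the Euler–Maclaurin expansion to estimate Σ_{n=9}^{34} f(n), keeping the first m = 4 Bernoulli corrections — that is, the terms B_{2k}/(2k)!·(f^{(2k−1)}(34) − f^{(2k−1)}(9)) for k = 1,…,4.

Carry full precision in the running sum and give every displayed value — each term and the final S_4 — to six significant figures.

The integral term ∫_9^34 x·e^(−x/43) dx = 312.099.
Endpoint term: (f(9) + f(34))/2 = (7.30035 + 15.4200)/2 = 11.3602.
Integral + boundary = 323.459.
Order-1 term: 1/12 · (0.0949245 − 0.641374) = -0.0455375.
Partial sum through k=1: 323.414.
Order-2 term: −1/720 · (0.000541904 − 0.00122427) = 9.47729e-07.
Partial sum through k=2: 323.414.
Order-3 term: 1/30240 · (5.58394e-07 − 1.13665e-06) = -1.91222e-11.
Partial sum through k=3: 323.414.
Order-4 term: −1/1209600 · (4.45488e-10 − 8.71374e-10) = 3.52088e-16.

S_4 ≈ 323.414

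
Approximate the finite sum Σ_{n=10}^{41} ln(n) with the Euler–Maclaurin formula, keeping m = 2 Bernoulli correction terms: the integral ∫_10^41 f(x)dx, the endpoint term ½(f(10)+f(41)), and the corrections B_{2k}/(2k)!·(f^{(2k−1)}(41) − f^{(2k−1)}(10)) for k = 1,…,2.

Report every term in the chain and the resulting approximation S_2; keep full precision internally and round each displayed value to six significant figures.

The integral term ∫_10^41 ln(x) dx = 98.2306.
½[f(10) + f(41)] = ½[2.30259 + 3.71357] = 3.00808.
Integral + boundary = 101.239.
Correction k=1: B_{2}/2! · (f^{(1)}(41) − f^{(1)}(10)) = 1/12 · (0.0243902 − 0.100000) = -0.00630081.
Partial sum through k=1: 101.232.
Correction k=2: B_{4}/4! · (f^{(3)}(41) − f^{(3)}(10)) = −1/720 · (2.90187e-05 − 0.00200000) = 2.73747e-06.

S_2 ≈ 101.232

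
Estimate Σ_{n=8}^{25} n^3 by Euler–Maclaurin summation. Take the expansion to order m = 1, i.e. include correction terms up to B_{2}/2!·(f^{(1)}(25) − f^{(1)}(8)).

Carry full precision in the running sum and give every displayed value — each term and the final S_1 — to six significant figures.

S_1 ≈ 104841

Integral: ∫_8^25 x^3 dx = 96632.2.
½[f(8) + f(25)] = ½[512.000 + 15625.0] = 8068.50.
Integral + boundary = 104701.
k=1: B_{2}/(2)! × [f^{(1)}(25) − f^{(1)}(8)] = 1/12 × (1875.00 − 192.000) = 140.250.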